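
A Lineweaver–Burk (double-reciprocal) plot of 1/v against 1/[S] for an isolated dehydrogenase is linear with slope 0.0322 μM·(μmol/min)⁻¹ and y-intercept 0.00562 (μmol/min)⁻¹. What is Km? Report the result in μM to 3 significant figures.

5.73 μM

y-intercept = 1/Vmax ⇒ Vmax = 178 μmol/min; slope = Km/Vmax ⇒ Km = slope × Vmax.
Km = 0.0322 × 178 = 5.73 μM.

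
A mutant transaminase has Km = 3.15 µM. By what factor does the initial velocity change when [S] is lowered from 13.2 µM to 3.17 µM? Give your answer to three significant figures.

0.621

Since Vmax cancels, v₂/v₁ = [S]₂(Km+[S]₁) / [S]₁(Km+[S]₂).
= 3.17×(3.15+13.2) / (13.2×(3.15+3.17)) = 51.83/83.42 = 0.621.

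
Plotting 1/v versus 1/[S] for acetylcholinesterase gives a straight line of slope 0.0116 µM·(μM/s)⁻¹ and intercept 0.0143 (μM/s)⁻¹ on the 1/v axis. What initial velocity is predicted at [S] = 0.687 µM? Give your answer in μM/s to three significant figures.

The y-intercept is 1/Vmax, so Vmax = 1/0.0143 = 69.9 μM/s.
The slope is Km/Vmax, so Km = 0.0116 × 69.9 = 0.811 µM.
Then v = 69.9 × 0.687/(0.811 + 0.687) = 32.1 μM/s.

32.1 μM/s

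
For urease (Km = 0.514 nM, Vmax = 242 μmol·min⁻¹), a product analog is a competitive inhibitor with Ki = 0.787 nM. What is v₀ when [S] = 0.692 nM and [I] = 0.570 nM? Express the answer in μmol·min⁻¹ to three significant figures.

α = 1 + [I]/Ki = 1 + 0.570/0.787 = 1.724.
For a competitive inhibitor, Vmax is unchanged and the apparent Km becomes α·Km: Km,app = 0.886 nM, Vmax,app = 242 μmol·min⁻¹.
v = Vmax,app·[S]/(Km,app + [S]) = 242 × 0.692/(0.886 + 0.692) = 106 μmol·min⁻¹.

106 μmol·min⁻¹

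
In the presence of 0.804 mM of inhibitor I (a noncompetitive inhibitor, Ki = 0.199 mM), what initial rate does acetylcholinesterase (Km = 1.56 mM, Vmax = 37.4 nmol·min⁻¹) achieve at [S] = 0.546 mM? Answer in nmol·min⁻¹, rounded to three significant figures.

With α = 1 + [I]/Ki = 1 + 0.804/0.199 = 5.040, the noncompetitive rate law is v = (Vmax/α)·[S] / (Km + [S]).
v = (37.4/5.040)×0.546 / (1.56 + 0.546) = 4.052/2.106 = 1.92 nmol·min⁻¹.

1.92 nmol·min⁻¹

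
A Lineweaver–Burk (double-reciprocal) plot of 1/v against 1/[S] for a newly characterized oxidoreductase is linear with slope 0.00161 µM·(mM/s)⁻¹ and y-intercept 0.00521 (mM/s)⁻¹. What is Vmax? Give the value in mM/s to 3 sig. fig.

192 mM/s

The y-intercept of a Lineweaver–Burk plot equals 1/Vmax, so Vmax = 1/0.00521 = 192 mM/s.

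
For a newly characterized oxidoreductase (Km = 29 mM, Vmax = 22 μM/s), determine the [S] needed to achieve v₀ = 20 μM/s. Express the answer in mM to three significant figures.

The required fractional saturation is v/Vmax = 20/22 = 0.9091.
Then [S]/(Km+[S]) = 0.9091 ⇒ [S] = 29 × 0.9091/(1 − 0.9091) = 290 mM.

290 mM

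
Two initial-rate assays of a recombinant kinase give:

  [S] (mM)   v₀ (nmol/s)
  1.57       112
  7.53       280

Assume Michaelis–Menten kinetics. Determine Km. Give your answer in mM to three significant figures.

4.92 mM

From v = Vmax[S]/(Km+[S]), each point gives Vmax = v(Km+[S])/[S].
Equating: 112(Km+1.57)/1.57 = 280(Km+7.53)/7.53.
71.34·Km + 112 = 37.18·Km + 280, so (71.34 − 37.18)·Km = 280 − 112.
Km = 168.0/34.15 = 4.92 mM; then Vmax = 112(4.92+1.57)/1.57 = 463 nmol/s.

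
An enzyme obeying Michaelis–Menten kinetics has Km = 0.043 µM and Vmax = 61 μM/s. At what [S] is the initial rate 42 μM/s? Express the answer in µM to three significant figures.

The required fractional saturation is v/Vmax = 42/61 = 0.6885.
Then [S]/(Km+[S]) = 0.6885 ⇒ [S] = 0.043 × 0.6885/(1 − 0.6885) = 0.0951 µM.

0.0951 µM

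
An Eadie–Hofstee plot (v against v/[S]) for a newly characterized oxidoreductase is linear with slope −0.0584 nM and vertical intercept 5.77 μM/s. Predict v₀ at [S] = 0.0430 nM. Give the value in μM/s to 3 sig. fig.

2.45 μM/s

In the Eadie–Hofstee form v = Vmax − Km·(v/[S]), the slope is −Km and the intercept is Vmax, so Km = 0.0584 nM and Vmax = 5.77 μM/s.
v = 5.77 × 0.0430/(0.0584 + 0.0430) = 2.45 μM/s.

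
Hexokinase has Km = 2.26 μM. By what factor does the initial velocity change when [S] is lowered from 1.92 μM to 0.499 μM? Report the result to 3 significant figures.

0.394

The fractional saturations are [S]/(Km+[S]) = 1.92/4.180 = 0.4593 and 0.499/2.759 = 0.1809.
v₂/v₁ is just their ratio: 0.1809/0.4593 = 0.394.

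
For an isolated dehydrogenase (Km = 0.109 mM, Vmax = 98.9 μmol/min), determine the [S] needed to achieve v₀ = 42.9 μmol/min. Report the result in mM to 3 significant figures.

0.0835 mM

The required fractional saturation is v/Vmax = 42.9/98.9 = 0.4338.
Then [S]/(Km+[S]) = 0.4338 ⇒ [S] = 0.109 × 0.4338/(1 − 0.4338) = 0.0835 mM.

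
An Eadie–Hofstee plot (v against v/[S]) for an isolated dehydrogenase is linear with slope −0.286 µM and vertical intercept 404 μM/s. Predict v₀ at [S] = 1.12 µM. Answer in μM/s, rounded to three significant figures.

In the Eadie–Hofstee form v = Vmax − Km·(v/[S]), the slope is −Km and the intercept is Vmax, so Km = 0.286 µM and Vmax = 404 μM/s.
v = 404 × 1.12/(0.286 + 1.12) = 322 μM/s.

322 μM/s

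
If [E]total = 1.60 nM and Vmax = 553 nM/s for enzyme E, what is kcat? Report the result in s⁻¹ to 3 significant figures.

346 s⁻¹

kcat = Vmax/[E]total = 553 nM/s / 1.60 nM = 346 s⁻¹.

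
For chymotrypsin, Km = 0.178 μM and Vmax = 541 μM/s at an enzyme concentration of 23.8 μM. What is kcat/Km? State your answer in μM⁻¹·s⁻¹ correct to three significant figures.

128 μM⁻¹·s⁻¹

kcat = Vmax/[E]total = 541/23.8 = 22.7 s⁻¹.
kcat/Km = 22.7/0.178 = 128 μM⁻¹·s⁻¹.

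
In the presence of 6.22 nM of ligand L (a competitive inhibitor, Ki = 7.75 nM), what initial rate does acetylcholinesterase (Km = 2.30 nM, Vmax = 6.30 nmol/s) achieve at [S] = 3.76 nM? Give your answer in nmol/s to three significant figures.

3.00 nmol/s

With α = 1 + [I]/Ki = 1 + 6.22/7.75 = 1.803, the competitive rate law is v = Vmax[S] / (αKm + [S]).
v = 6.30×3.76 / (1.803×2.30 + 3.76) = 23.69/7.906 = 3.00 nmol/s.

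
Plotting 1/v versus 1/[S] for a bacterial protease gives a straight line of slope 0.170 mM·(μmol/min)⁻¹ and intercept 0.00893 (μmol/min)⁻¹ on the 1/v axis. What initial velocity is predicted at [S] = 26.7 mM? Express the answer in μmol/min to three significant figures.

65.4 μmol/min

The y-intercept is 1/Vmax, so Vmax = 1/0.00893 = 112 μmol/min.
The slope is Km/Vmax, so Km = 0.170 × 112 = 19.0 mM.
Then v = 112 × 26.7/(19.0 + 26.7) = 65.4 μmol/min.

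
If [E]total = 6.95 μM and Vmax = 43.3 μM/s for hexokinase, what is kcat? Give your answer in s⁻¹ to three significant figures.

6.23 s⁻¹

kcat = Vmax/[E]total = 43.3 μM/s / 6.95 μM = 6.23 s⁻¹.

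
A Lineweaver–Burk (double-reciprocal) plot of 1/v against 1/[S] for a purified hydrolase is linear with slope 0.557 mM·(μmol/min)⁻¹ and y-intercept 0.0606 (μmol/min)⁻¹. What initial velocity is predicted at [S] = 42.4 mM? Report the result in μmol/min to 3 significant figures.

The y-intercept is 1/Vmax, so Vmax = 1/0.0606 = 16.5 μmol/min.
The slope is Km/Vmax, so Km = 0.557 × 16.5 = 9.19 mM.
Then v = 16.5 × 42.4/(9.19 + 42.4) = 13.6 μmol/min.

13.6 μmol/min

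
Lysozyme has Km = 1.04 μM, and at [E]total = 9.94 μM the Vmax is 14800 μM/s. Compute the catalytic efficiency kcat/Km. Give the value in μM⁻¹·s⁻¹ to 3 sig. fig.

1430 μM⁻¹·s⁻¹

kcat = Vmax/[E]total = 14800/9.94 = 1490 s⁻¹.
kcat/Km = 1490/1.04 = 1430 μM⁻¹·s⁻¹.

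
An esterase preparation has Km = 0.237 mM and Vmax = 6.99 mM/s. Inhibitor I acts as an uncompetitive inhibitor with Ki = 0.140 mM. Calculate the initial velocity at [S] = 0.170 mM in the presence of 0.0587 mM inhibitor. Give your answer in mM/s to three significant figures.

α = 1 + [I]/Ki = 1 + 0.0587/0.140 = 1.419.
For an uncompetitive inhibitor, both parameters are divided by α, giving Vmax/α and Km/α: Km,app = 0.167 mM, Vmax,app = 4.93 mM/s.
v = Vmax,app·[S]/(Km,app + [S]) = 4.93 × 0.170/(0.167 + 0.170) = 2.48 mM/s.

2.48 mM/s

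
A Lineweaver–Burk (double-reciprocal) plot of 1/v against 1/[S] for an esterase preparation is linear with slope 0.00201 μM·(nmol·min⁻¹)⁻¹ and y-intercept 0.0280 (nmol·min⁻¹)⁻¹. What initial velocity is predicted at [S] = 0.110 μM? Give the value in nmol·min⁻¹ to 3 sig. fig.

21.6 nmol·min⁻¹

The y-intercept is 1/Vmax, so Vmax = 1/0.0280 = 35.7 nmol·min⁻¹.
The slope is Km/Vmax, so Km = 0.00201 × 35.7 = 0.0718 μM.
Then v = 35.7 × 0.110/(0.0718 + 0.110) = 21.6 nmol·min⁻¹.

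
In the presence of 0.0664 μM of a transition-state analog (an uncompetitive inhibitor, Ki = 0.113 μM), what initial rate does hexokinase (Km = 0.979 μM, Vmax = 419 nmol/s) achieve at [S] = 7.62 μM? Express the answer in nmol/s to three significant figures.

244 nmol/s

With α = 1 + [I]/Ki = 1 + 0.0664/0.113 = 1.588, the uncompetitive rate law is v = (Vmax/α)·[S] / (Km/α + [S]).
v = (419/1.588)×7.62 / (0.979/1.588 + 7.62) = 2011/8.237 = 244 nmol/s.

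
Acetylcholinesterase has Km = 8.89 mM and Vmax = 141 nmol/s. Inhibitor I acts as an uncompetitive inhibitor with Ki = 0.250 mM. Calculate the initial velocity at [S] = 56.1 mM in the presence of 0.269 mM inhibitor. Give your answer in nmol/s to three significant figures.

63.1 nmol/s

With α = 1 + [I]/Ki = 1 + 0.269/0.250 = 2.076, the uncompetitive rate law is v = (Vmax/α)·[S] / (Km/α + [S]).
v = (141/2.076)×56.1 / (8.89/2.076 + 56.1) = 3810/60.38 = 63.1 nmol/s.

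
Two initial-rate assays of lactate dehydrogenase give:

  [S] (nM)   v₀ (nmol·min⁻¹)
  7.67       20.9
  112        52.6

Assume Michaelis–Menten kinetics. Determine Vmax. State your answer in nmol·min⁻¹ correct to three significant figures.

From v = Vmax[S]/(Km+[S]), each point gives Vmax = v(Km+[S])/[S].
Equating: 20.9(Km+7.67)/7.67 = 52.6(Km+112)/112.
2.725·Km + 20.9 = 0.4696·Km + 52.6, so (2.725 − 0.4696)·Km = 52.6 − 20.9.
Km = 31.70/2.255 = 14.1 nM; then Vmax = 20.9(14.1+7.67)/7.67 = 59.2 nmol·min⁻¹.

59.2 nmol·min⁻¹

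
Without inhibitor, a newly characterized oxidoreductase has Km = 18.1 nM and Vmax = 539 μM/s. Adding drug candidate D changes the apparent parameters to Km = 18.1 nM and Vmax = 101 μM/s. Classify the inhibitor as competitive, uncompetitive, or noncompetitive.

noncompetitive

Vmax decreases (539 → 101 μM/s) while Km is unchanged — pure noncompetitive inhibition.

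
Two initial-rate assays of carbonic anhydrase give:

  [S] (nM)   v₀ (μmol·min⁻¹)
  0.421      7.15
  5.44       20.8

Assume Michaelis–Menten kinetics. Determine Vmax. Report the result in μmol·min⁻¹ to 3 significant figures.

From v = Vmax[S]/(Km+[S]), each point gives Vmax = v(Km+[S])/[S].
Equating: 7.15(Km+0.421)/0.421 = 20.8(Km+5.44)/5.44.
16.98·Km + 7.15 = 3.824·Km + 20.8, so (16.98 − 3.824)·Km = 20.8 − 7.15.
Km = 13.65/13.16 = 1.04 nM; then Vmax = 7.15(1.04+0.421)/0.421 = 24.8 μmol·min⁻¹.

24.8 μmol·min⁻¹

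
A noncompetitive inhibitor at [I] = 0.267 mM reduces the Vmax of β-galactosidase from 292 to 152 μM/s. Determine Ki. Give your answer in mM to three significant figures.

0.290 mM

Noncompetitive: Vmax,app = Vmax/α with α = 1 + [I]/Ki.
α = Vmax/Vmax,app = 292/152 = 1.921.
Ki = [I]/(α − 1) = 0.267/0.9211 = 0.290 mM.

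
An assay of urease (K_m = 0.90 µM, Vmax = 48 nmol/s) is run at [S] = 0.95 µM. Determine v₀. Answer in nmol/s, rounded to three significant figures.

24.6 nmol/s

[S]/(Km+[S]) = 0.95/1.850 = 0.5135, the fractional saturation.
v = 0.5135 × Vmax = 0.5135 × 48 = 24.6 nmol/s.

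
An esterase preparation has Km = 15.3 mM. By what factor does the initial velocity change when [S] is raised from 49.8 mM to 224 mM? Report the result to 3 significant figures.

1.22

Since Vmax cancels, v₂/v₁ = [S]₂(Km+[S]₁) / [S]₁(Km+[S]₂).
= 224×(15.3+49.8) / (49.8×(15.3+224)) = 14580/11920 = 1.22.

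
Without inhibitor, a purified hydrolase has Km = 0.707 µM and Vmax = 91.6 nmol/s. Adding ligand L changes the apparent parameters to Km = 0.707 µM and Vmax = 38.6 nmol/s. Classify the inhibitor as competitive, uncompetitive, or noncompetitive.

Vmax decreases (91.6 → 38.6 nmol/s) while Km is unchanged — pure noncompetitive inhibition.

noncompetitive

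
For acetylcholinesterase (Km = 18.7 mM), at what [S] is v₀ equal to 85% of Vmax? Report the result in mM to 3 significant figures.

v/Vmax = [S]/(Km+[S]) = 0.85, so [S] = Km·0.85/(1 − 0.85) = 18.7 × 5.667.
[S] = 106 mM.

106 mM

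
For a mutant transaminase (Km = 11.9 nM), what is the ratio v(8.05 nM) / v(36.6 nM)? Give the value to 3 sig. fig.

Since Vmax cancels, v₂/v₁ = [S]₂(Km+[S]₁) / [S]₁(Km+[S]₂).
= 8.05×(11.9+36.6) / (36.6×(11.9+8.05)) = 390.4/730.2 = 0.535.

0.535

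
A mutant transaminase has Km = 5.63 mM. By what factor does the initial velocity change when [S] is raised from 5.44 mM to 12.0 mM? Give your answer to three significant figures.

Since Vmax cancels, v₂/v₁ = [S]₂(Km+[S]₁) / [S]₁(Km+[S]₂).
= 12.0×(5.63+5.44) / (5.44×(5.63+12.0)) = 132.8/95.91 = 1.39.

1.39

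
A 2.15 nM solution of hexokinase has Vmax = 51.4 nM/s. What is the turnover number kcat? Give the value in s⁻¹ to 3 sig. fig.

23.9 s⁻¹

kcat = Vmax/[E]total = 51.4 nM/s / 2.15 nM = 23.9 s⁻¹.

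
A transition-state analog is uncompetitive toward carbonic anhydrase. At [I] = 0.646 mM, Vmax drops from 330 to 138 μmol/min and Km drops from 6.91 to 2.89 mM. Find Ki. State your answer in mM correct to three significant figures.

0.464 mM

Uncompetitive: Vmax,app = Vmax/α (and Km,app = Km/α) with α = 1 + [I]/Ki.
α = Vmax/Vmax,app = 330/138 = 2.391.
Since α = 1 + [I]/Ki, [I]/Ki = 2.391 − 1 = 1.391 and Ki = 0.646/1.391 = 0.464 mM.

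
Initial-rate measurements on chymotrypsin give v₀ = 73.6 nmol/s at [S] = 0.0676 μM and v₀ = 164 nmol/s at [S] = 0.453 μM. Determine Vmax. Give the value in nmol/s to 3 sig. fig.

209 nmol/s

From v = Vmax[S]/(Km+[S]), each point gives Vmax = v(Km+[S])/[S].
Equating: 73.6(Km+0.0676)/0.0676 = 164(Km+0.453)/0.453.
1089·Km + 73.6 = 362.0·Km + 164, so (1089 − 362.0)·Km = 164 − 73.6.
Km = 90.40/726.7 = 0.124 μM; then Vmax = 73.6(0.124+0.0676)/0.0676 = 209 nmol/s.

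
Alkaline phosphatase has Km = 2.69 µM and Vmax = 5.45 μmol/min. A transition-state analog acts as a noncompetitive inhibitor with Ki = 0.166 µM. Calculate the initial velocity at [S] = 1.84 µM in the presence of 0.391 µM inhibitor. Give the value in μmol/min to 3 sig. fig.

0.660 μmol/min

α = 1 + [I]/Ki = 1 + 0.391/0.166 = 3.355.
For a noncompetitive inhibitor, Vmax is reduced to Vmax/α while Km is unchanged: Km,app = 2.69 µM, Vmax,app = 1.62 μmol/min.
v = Vmax,app·[S]/(Km,app + [S]) = 1.62 × 1.84/(2.69 + 1.84) = 0.660 μmol/min.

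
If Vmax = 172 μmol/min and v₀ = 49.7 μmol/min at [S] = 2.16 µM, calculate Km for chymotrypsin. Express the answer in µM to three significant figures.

v/Vmax = 49.7/172 = 0.2890 = [S]/(Km+[S]).
So Km + [S] = [S]/0.2890 = 7.475 µM, giving Km = 7.475 − 2.16 = 5.32 µM.

5.32 µM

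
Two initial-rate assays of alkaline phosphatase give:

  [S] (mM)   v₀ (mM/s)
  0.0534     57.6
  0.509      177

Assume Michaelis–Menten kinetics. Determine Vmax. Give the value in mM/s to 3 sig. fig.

In reciprocal form, 1/v = (Km/Vmax)·(1/[S]) + 1/Vmax. The two points give (1/[S], 1/v) = (18.73, 0.01736) and (1.965, 0.005650).
Slope = (0.01736 − 0.005650)/(18.73 − 1.965) = 0.0006987; intercept = 0.01736 − 0.0006987×18.73 = 0.004277.
Vmax = 1/intercept = 234 mM/s; Km = slope × Vmax = 0.0006987 × 234 = 0.163 mM.

234 mM/s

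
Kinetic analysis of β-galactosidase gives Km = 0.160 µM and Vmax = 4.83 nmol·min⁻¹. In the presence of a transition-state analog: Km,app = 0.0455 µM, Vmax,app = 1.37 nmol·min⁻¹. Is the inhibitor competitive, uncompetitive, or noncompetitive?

uncompetitive

Both Km and Vmax decrease by the same factor (~3.52-fold) — characteristic of uncompetitive inhibition.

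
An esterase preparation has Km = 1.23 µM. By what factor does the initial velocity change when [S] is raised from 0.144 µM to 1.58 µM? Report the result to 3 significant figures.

Since Vmax cancels, v₂/v₁ = [S]₂(Km+[S]₁) / [S]₁(Km+[S]₂).
= 1.58×(1.23+0.144) / (0.144×(1.23+1.58)) = 2.171/0.4046 = 5.37.

5.37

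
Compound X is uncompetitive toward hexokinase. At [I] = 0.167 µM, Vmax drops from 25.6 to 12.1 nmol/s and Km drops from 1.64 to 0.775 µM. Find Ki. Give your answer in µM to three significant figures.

0.150 µM

Uncompetitive: Vmax,app = Vmax/α (and Km,app = Km/α) with α = 1 + [I]/Ki.
α = Vmax/Vmax,app = 25.6/12.1 = 2.116.
Ki = [I]/(α − 1) = 0.167/1.116 = 0.150 µM.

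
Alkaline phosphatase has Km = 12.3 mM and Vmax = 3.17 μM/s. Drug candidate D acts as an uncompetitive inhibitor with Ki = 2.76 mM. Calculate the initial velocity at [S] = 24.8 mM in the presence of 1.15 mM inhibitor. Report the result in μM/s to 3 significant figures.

1.66 μM/s

With α = 1 + [I]/Ki = 1 + 1.15/2.76 = 1.417, the uncompetitive rate law is v = (Vmax/α)·[S] / (Km/α + [S]).
v = (3.17/1.417)×24.8 / (12.3/1.417 + 24.8) = 55.49/33.48 = 1.66 μM/s.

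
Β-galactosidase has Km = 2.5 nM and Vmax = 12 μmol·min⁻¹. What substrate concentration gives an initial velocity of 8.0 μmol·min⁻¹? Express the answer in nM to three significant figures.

The required fractional saturation is v/Vmax = 8.0/12 = 0.6667.
Then [S]/(Km+[S]) = 0.6667 ⇒ [S] = 2.5 × 0.6667/(1 − 0.6667) = 5.00 nM.

5.00 nM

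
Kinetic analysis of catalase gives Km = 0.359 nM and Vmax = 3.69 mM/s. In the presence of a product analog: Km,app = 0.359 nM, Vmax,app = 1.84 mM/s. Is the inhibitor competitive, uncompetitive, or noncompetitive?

noncompetitive

Vmax decreases (3.69 → 1.84 mM/s) while Km is unchanged — pure noncompetitive inhibition.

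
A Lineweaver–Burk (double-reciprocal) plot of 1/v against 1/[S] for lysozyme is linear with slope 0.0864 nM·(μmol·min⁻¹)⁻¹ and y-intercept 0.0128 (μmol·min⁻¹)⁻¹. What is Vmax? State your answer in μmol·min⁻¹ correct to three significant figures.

The y-intercept of a Lineweaver–Burk plot equals 1/Vmax, so Vmax = 1/0.0128 = 78.1 μmol·min⁻¹.

78.1 μmol·min⁻¹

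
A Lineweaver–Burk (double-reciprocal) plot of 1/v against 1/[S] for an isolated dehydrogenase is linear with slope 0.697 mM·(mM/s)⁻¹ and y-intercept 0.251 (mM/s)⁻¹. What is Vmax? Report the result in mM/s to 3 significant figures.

The y-intercept of a Lineweaver–Burk plot equals 1/Vmax, so Vmax = 1/0.251 = 3.98 mM/s.

3.98 mM/s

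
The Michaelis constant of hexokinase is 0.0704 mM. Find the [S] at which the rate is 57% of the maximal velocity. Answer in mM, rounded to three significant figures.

v/Vmax = [S]/(Km+[S]) = 0.57, so [S] = Km·0.57/(1 − 0.57) = 0.0704 × 1.326.
[S] = 0.0933 mM.

0.0933 mM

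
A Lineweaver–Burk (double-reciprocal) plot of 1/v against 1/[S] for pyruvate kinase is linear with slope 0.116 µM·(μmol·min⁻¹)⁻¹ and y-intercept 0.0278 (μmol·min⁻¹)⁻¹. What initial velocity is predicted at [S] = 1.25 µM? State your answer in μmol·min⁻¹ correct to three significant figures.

8.29 μmol·min⁻¹

The y-intercept is 1/Vmax, so Vmax = 1/0.0278 = 36.0 μmol·min⁻¹.
The slope is Km/Vmax, so Km = 0.116 × 36.0 = 4.17 µM.
Then v = 36.0 × 1.25/(4.17 + 1.25) = 8.29 μmol·min⁻¹.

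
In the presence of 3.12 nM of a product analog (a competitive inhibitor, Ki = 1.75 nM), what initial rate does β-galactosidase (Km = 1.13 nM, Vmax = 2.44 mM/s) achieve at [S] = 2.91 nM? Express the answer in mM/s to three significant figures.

1.17 mM/s

α = 1 + [I]/Ki = 1 + 3.12/1.75 = 2.783.
For a competitive inhibitor, Vmax is unchanged and the apparent Km becomes α·Km: Km,app = 3.14 nM, Vmax,app = 2.44 mM/s.
v = Vmax,app·[S]/(Km,app + [S]) = 2.44 × 2.91/(3.14 + 2.91) = 1.17 mM/s.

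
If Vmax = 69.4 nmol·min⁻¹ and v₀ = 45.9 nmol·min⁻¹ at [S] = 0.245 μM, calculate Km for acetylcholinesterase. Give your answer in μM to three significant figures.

From v = Vmax[S]/(Km+[S]), Km = [S](Vmax − v)/v.
Km = 0.245 × (69.4 − 45.9) / 45.9 = 5.758/45.9 = 0.125 μM.

0.125 μM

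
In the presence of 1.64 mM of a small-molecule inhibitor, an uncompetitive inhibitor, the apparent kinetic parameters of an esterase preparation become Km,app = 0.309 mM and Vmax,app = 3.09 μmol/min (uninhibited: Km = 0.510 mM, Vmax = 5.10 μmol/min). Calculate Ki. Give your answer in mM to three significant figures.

2.52 mM

Uncompetitive: Vmax,app = Vmax/α (and Km,app = Km/α) with α = 1 + [I]/Ki.
α = Vmax/Vmax,app = 5.10/3.09 = 1.650.
Ki = [I]/(α − 1) = 1.64/0.6505 = 2.52 mM.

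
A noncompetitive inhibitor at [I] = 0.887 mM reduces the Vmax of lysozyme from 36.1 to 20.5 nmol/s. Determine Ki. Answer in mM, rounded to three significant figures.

1.17 mM

Noncompetitive: Vmax,app = Vmax/α with α = 1 + [I]/Ki.
α = Vmax/Vmax,app = 36.1/20.5 = 1.761.
Ki = [I]/(α − 1) = 0.887/0.7610 = 1.17 mM.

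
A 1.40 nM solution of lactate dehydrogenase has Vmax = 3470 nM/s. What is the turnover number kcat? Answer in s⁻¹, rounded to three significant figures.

2480 s⁻¹

kcat = Vmax/[E]total = 3470 nM/s / 1.40 nM = 2480 s⁻¹.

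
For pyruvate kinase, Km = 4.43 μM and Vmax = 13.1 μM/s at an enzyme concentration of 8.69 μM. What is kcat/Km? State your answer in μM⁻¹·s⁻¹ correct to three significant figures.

kcat = Vmax/[E]total = 13.1/8.69 = 1.51 s⁻¹.
kcat/Km = 1.51/4.43 = 0.340 μM⁻¹·s⁻¹.

0.340 μM⁻¹·s⁻¹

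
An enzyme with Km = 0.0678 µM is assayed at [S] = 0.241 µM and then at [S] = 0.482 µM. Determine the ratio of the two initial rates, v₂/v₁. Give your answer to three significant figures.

1.12

The fractional saturations are [S]/(Km+[S]) = 0.241/0.3088 = 0.7804 and 0.482/0.5498 = 0.8767.
v₂/v₁ is just their ratio: 0.8767/0.7804 = 1.12.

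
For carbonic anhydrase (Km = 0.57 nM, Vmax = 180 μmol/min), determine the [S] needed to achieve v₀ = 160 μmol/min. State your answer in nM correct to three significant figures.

Rearranging v = Vmax[S]/(Km+[S]) gives [S] = Km·v/(Vmax − v).
[S] = 0.57 × 160 / (180 − 160) = 91.20/20.00 = 4.56 nM.

4.56 nM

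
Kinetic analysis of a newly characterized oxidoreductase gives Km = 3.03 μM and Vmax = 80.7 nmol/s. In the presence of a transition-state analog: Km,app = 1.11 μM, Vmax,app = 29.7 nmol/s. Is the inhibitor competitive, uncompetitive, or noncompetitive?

Both Km and Vmax decrease by the same factor (~2.72-fold) — characteristic of uncompetitive inhibition.

uncompetitive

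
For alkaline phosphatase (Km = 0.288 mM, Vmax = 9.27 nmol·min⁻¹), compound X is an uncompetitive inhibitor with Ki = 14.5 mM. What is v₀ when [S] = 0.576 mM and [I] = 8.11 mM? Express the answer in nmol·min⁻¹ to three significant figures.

α = 1 + [I]/Ki = 1 + 8.11/14.5 = 1.559.
For an uncompetitive inhibitor, both parameters are divided by α, giving Vmax/α and Km/α: Km,app = 0.185 mM, Vmax,app = 5.94 nmol·min⁻¹.
v = Vmax,app·[S]/(Km,app + [S]) = 5.94 × 0.576/(0.185 + 0.576) = 4.50 nmol·min⁻¹.

4.50 nmol·min⁻¹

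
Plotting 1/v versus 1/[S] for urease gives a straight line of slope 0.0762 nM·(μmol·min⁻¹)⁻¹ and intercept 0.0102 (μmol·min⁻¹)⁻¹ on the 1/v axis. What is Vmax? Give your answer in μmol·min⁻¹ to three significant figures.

The y-intercept of a Lineweaver–Burk plot equals 1/Vmax, so Vmax = 1/0.0102 = 98.0 μmol·min⁻¹.

98.0 μmol·min⁻¹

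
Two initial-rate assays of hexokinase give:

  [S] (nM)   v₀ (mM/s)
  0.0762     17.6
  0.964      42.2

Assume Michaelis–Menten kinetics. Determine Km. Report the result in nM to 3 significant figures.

0.131 nM

In reciprocal form, 1/v = (Km/Vmax)·(1/[S]) + 1/Vmax. The two points give (1/[S], 1/v) = (13.12, 0.05682) and (1.037, 0.02370).
Slope = (0.05682 − 0.02370)/(13.12 − 1.037) = 0.002740; intercept = 0.05682 − 0.002740×13.12 = 0.02085.
Vmax = 1/intercept = 48.0 mM/s; Km = slope × Vmax = 0.002740 × 48.0 = 0.131 nM.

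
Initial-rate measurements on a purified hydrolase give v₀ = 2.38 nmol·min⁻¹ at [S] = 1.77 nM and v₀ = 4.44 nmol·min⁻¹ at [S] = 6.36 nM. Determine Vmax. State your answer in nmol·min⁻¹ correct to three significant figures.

In reciprocal form, 1/v = (Km/Vmax)·(1/[S]) + 1/Vmax. The two points give (1/[S], 1/v) = (0.5650, 0.4202) and (0.1572, 0.2252).
Slope = (0.4202 − 0.2252)/(0.5650 − 0.1572) = 0.4781; intercept = 0.4202 − 0.4781×0.5650 = 0.1501.
Vmax = 1/intercept = 6.66 nmol·min⁻¹; Km = slope × Vmax = 0.4781 × 6.66 = 3.19 nM.

6.66 nmol·min⁻¹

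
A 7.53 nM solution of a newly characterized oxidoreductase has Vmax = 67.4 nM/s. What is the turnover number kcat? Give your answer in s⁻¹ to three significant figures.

8.95 s⁻¹

kcat = Vmax/[E]total = 67.4 nM/s / 7.53 nM = 8.95 s⁻¹.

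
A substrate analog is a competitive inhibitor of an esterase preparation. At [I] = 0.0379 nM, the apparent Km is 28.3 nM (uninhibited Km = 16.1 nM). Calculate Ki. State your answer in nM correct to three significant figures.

0.0500 nM

Competitive: Km,app = α·Km with α = 1 + [I]/Ki.
α = Km,app/Km = 28.3/16.1 = 1.758.
Ki = [I]/(α − 1) = 0.0379/0.7578 = 0.0500 nM.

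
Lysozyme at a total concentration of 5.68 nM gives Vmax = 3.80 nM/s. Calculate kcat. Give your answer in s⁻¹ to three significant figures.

0.669 s⁻¹

kcat = Vmax/[E]total = 3.80 nM/s / 5.68 nM = 0.669 s⁻¹.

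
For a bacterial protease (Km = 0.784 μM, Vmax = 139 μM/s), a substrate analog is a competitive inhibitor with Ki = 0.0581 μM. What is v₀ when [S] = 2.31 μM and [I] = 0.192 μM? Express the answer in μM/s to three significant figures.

56.5 μM/s

With α = 1 + [I]/Ki = 1 + 0.192/0.0581 = 4.305, the competitive rate law is v = Vmax[S] / (αKm + [S]).
v = 139×2.31 / (4.305×0.784 + 2.31) = 321.1/5.685 = 56.5 μM/s.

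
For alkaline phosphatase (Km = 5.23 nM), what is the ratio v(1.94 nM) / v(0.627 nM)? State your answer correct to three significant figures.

2.53

The fractional saturations are [S]/(Km+[S]) = 0.627/5.857 = 0.1071 and 1.94/7.170 = 0.2706.
v₂/v₁ is just their ratio: 0.2706/0.1071 = 2.53.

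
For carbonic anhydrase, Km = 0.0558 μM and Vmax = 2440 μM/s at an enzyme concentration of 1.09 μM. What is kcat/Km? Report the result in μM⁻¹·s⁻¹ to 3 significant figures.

40100 μM⁻¹·s⁻¹

kcat = Vmax/[E]total = 2440/1.09 = 2240 s⁻¹.
kcat/Km = 2240/0.0558 = 40100 μM⁻¹·s⁻¹.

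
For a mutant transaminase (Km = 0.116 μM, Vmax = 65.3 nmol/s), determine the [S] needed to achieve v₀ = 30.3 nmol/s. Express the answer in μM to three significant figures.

0.100 μM

Rearranging v = Vmax[S]/(Km+[S]) gives [S] = Km·v/(Vmax − v).
[S] = 0.116 × 30.3 / (65.3 − 30.3) = 3.515/35.00 = 0.100 μM.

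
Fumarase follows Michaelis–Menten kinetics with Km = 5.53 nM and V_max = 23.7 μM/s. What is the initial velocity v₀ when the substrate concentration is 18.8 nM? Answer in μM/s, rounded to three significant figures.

18.3 μM/s

[S]/(Km+[S]) = 18.8/24.33 = 0.7727, the fractional saturation.
v = 0.7727 × Vmax = 0.7727 × 23.7 = 18.3 μM/s.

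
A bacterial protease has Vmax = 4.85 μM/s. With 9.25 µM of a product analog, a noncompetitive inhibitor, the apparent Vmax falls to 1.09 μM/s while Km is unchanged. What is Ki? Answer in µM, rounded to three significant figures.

2.68 µM

Noncompetitive: Vmax,app = Vmax/α with α = 1 + [I]/Ki.
α = Vmax/Vmax,app = 4.85/1.09 = 4.450.
Since α = 1 + [I]/Ki, [I]/Ki = 4.450 − 1 = 3.450 and Ki = 9.25/3.450 = 2.68 µM.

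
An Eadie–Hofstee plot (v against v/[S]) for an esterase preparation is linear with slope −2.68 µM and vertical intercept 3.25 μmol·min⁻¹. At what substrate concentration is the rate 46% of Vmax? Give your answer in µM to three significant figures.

The Eadie–Hofstee slope gives Km = 2.68 µM (slope = −Km).
v/Vmax = [S]/(Km+[S]) = 0.46 ⇒ [S] = Km·0.46/(1−0.46) = 2.68 × 0.8519 = 2.28 µM.

2.28 µM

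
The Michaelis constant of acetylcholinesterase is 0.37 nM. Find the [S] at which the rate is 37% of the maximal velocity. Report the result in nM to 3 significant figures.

0.217 nM

v/Vmax = [S]/(Km+[S]) = 0.37, so [S] = Km·0.37/(1 − 0.37) = 0.37 × 0.5873.
[S] = 0.217 nM.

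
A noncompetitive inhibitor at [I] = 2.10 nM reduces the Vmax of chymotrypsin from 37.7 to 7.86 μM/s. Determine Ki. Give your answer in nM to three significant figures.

0.553 nM

Noncompetitive: Vmax,app = Vmax/α with α = 1 + [I]/Ki.
α = Vmax/Vmax,app = 37.7/7.86 = 4.796.
Ki = [I]/(α − 1) = 2.10/3.796 = 0.553 nM.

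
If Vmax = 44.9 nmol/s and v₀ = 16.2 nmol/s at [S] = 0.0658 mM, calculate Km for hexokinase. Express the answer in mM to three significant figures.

0.117 mM

v/Vmax = 16.2/44.9 = 0.3608 = [S]/(Km+[S]).
So Km + [S] = [S]/0.3608 = 0.1824 mM, giving Km = 0.1824 − 0.0658 = 0.117 mM.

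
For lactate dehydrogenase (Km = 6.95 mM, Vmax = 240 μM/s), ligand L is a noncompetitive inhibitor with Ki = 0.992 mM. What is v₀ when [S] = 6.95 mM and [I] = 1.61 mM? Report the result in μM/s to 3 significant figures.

45.7 μM/s

α = 1 + [I]/Ki = 1 + 1.61/0.992 = 2.623.
For a noncompetitive inhibitor, Vmax is reduced to Vmax/α while Km is unchanged: Km,app = 6.95 mM, Vmax,app = 91.5 μM/s.
v = Vmax,app·[S]/(Km,app + [S]) = 91.5 × 6.95/(6.95 + 6.95) = 45.7 μM/s.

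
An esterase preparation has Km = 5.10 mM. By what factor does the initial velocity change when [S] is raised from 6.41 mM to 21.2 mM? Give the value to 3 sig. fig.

1.45

The fractional saturations are [S]/(Km+[S]) = 6.41/11.51 = 0.5569 and 21.2/26.30 = 0.8061.
v₂/v₁ is just their ratio: 0.8061/0.5569 = 1.45.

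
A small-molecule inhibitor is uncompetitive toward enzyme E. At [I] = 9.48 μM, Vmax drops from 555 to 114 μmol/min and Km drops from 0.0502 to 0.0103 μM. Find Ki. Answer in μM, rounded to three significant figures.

Uncompetitive: Vmax,app = Vmax/α (and Km,app = Km/α) with α = 1 + [I]/Ki.
α = Vmax/Vmax,app = 555/114 = 4.868.
Since α = 1 + [I]/Ki, [I]/Ki = 4.868 − 1 = 3.868 and Ki = 9.48/3.868 = 2.45 μM.

2.45 μM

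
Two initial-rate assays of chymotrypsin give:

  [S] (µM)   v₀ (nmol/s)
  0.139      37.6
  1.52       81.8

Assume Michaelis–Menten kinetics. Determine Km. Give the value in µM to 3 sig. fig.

In reciprocal form, 1/v = (Km/Vmax)·(1/[S]) + 1/Vmax. The two points give (1/[S], 1/v) = (7.194, 0.02660) and (0.6579, 0.01222).
Slope = (0.02660 − 0.01222)/(7.194 − 0.6579) = 0.002199; intercept = 0.02660 − 0.002199×7.194 = 0.01078.
Vmax = 1/intercept = 92.8 nmol/s; Km = slope × Vmax = 0.002199 × 92.8 = 0.204 µM.

0.204 µM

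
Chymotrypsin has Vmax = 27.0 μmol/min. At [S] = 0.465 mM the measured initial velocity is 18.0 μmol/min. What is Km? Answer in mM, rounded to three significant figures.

v/Vmax = 18.0/27.0 = 0.6667 = [S]/(Km+[S]).
So Km + [S] = [S]/0.6667 = 0.6975 mM, giving Km = 0.6975 − 0.465 = 0.233 mM.

0.233 mM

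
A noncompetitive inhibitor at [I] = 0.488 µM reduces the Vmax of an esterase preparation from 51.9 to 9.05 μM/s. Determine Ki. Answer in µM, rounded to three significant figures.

Noncompetitive: Vmax,app = Vmax/α with α = 1 + [I]/Ki.
α = Vmax/Vmax,app = 51.9/9.05 = 5.735.
Ki = [I]/(α − 1) = 0.488/4.735 = 0.103 µM.

0.103 µM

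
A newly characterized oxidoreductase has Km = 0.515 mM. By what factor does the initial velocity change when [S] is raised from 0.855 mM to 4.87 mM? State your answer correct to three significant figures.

1.45

The fractional saturations are [S]/(Km+[S]) = 0.855/1.370 = 0.6241 and 4.87/5.385 = 0.9044.
v₂/v₁ is just their ratio: 0.9044/0.6241 = 1.45.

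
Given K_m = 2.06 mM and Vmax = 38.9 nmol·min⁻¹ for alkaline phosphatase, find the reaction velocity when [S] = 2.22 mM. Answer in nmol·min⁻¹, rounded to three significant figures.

20.2 nmol·min⁻¹

v = Vmax·[S]/(Km + [S]) = 38.9 × 2.22 / (2.06 + 2.22)
  = 86.36 / 4.280 = 20.2 nmol·min⁻¹.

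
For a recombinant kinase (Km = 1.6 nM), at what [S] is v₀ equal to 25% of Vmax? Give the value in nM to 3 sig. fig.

v/Vmax = [S]/(Km+[S]) = 0.25, so [S] = Km·0.25/(1 − 0.25) = 1.6 × 0.3333.
[S] = 0.533 nM.

0.533 nM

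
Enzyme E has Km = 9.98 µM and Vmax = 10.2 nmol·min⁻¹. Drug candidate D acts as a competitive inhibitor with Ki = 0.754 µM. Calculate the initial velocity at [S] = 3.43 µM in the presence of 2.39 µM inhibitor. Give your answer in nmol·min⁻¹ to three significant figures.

With α = 1 + [I]/Ki = 1 + 2.39/0.754 = 4.170, the competitive rate law is v = Vmax[S] / (αKm + [S]).
v = 10.2×3.43 / (4.170×9.98 + 3.43) = 34.99/45.04 = 0.777 nmol·min⁻¹.

0.777 nmol·min⁻¹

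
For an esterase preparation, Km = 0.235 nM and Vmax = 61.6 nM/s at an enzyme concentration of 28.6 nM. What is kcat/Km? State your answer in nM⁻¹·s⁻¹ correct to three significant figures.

9.17 nM⁻¹·s⁻¹

kcat = Vmax/[E]total = 61.6/28.6 = 2.15 s⁻¹.
kcat/Km = 2.15/0.235 = 9.17 nM⁻¹·s⁻¹.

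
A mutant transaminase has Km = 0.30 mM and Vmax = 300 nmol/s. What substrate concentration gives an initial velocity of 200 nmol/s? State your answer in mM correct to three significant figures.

0.600 mM

Rearranging v = Vmax[S]/(Km+[S]) gives [S] = Km·v/(Vmax − v).
[S] = 0.30 × 200 / (300 − 200) = 60.00/100.0 = 0.600 mM.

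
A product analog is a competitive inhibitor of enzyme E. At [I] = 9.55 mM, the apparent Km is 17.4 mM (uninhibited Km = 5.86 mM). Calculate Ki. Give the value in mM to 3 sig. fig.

4.85 mM

Competitive: Km,app = α·Km with α = 1 + [I]/Ki.
α = Km,app/Km = 17.4/5.86 = 2.969.
Ki = [I]/(α − 1) = 9.55/1.969 = 4.85 mM.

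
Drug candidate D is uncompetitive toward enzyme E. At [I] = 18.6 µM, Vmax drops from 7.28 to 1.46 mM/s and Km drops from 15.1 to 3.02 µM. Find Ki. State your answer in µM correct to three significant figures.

4.67 µM

Uncompetitive: Vmax,app = Vmax/α (and Km,app = Km/α) with α = 1 + [I]/Ki.
α = Vmax/Vmax,app = 7.28/1.46 = 4.986.
Ki = [I]/(α − 1) = 18.6/3.986 = 4.67 µM.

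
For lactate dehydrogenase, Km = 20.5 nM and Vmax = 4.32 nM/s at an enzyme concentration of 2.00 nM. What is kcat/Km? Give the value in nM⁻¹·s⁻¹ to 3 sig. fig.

kcat = Vmax/[E]total = 4.32/2.00 = 2.16 s⁻¹.
kcat/Km = 2.16/20.5 = 0.105 nM⁻¹·s⁻¹.

0.105 nM⁻¹·s⁻¹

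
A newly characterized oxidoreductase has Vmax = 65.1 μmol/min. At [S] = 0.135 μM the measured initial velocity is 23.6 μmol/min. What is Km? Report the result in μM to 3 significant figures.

0.237 μM

v/Vmax = 23.6/65.1 = 0.3625 = [S]/(Km+[S]).
So Km + [S] = [S]/0.3625 = 0.3724 μM, giving Km = 0.3724 − 0.135 = 0.237 μM.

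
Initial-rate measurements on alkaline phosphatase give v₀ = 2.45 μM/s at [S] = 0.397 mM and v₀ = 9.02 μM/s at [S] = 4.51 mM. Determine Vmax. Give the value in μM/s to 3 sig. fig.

12.2 μM/s

In reciprocal form, 1/v = (Km/Vmax)·(1/[S]) + 1/Vmax. The two points give (1/[S], 1/v) = (2.519, 0.4082) and (0.2217, 0.1109).
Slope = (0.4082 − 0.1109)/(2.519 − 0.2217) = 0.1294; intercept = 0.4082 − 0.1294×2.519 = 0.08217.
Vmax = 1/intercept = 12.2 μM/s; Km = slope × Vmax = 0.1294 × 12.2 = 1.58 mM.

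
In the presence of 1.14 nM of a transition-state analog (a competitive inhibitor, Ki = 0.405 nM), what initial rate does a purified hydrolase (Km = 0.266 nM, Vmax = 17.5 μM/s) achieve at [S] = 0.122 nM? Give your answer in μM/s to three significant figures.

α = 1 + [I]/Ki = 1 + 1.14/0.405 = 3.815.
For a competitive inhibitor, Vmax is unchanged and the apparent Km becomes α·Km: Km,app = 1.01 nM, Vmax,app = 17.5 μM/s.
v = Vmax,app·[S]/(Km,app + [S]) = 17.5 × 0.122/(1.01 + 0.122) = 1.88 μM/s.

1.88 μM/s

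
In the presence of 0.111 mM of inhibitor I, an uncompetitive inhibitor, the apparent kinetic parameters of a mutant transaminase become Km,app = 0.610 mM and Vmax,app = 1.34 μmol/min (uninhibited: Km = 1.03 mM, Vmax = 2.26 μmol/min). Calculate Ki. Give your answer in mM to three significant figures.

0.162 mM

Uncompetitive: Vmax,app = Vmax/α (and Km,app = Km/α) with α = 1 + [I]/Ki.
α = Vmax/Vmax,app = 2.26/1.34 = 1.687.
Since α = 1 + [I]/Ki, [I]/Ki = 1.687 − 1 = 0.6866 and Ki = 0.111/0.6866 = 0.162 mM.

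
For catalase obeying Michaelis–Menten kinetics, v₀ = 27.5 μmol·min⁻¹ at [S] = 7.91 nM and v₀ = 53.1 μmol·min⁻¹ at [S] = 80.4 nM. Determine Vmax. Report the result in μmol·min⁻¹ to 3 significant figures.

59.1 μmol·min⁻¹

From v = Vmax[S]/(Km+[S]), each point gives Vmax = v(Km+[S])/[S].
Equating: 27.5(Km+7.91)/7.91 = 53.1(Km+80.4)/80.4.
3.477·Km + 27.5 = 0.6604·Km + 53.1, so (3.477 − 0.6604)·Km = 53.1 − 27.5.
Km = 25.60/2.816 = 9.09 nM; then Vmax = 27.5(9.09+7.91)/7.91 = 59.1 μmol·min⁻¹.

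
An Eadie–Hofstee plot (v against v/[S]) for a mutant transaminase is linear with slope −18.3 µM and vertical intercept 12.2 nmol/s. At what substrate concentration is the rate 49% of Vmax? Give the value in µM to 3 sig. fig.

17.6 µM

The Eadie–Hofstee slope gives Km = 18.3 µM (slope = −Km).
v/Vmax = [S]/(Km+[S]) = 0.49 ⇒ [S] = Km·0.49/(1−0.49) = 18.3 × 0.9608 = 17.6 µM.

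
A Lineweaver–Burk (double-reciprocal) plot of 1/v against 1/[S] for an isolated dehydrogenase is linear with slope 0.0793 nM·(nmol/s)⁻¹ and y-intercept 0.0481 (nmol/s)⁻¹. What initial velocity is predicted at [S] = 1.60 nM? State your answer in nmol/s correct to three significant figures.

The y-intercept is 1/Vmax, so Vmax = 1/0.0481 = 20.8 nmol/s.
The slope is Km/Vmax, so Km = 0.0793 × 20.8 = 1.65 nM.
Then v = 20.8 × 1.60/(1.65 + 1.60) = 10.2 nmol/s.

10.2 nmol/s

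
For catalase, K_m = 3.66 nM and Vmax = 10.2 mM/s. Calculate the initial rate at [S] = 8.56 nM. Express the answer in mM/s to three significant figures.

v = Vmax·[S]/(Km + [S]) = 10.2 × 8.56 / (3.66 + 8.56)
  = 87.31 / 12.22 = 7.15 mM/s.

7.15 mM/s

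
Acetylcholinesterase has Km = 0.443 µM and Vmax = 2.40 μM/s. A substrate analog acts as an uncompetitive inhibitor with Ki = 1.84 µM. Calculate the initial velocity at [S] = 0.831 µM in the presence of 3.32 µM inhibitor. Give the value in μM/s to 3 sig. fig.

0.719 μM/s

With α = 1 + [I]/Ki = 1 + 3.32/1.84 = 2.804, the uncompetitive rate law is v = (Vmax/α)·[S] / (Km/α + [S]).
v = (2.40/2.804)×0.831 / (0.443/2.804 + 0.831) = 0.7112/0.9890 = 0.719 μM/s.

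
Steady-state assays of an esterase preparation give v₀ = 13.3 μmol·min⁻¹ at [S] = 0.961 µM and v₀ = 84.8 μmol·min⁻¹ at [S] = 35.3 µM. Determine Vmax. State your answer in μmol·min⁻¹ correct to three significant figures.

99.8 μmol·min⁻¹

In reciprocal form, 1/v = (Km/Vmax)·(1/[S]) + 1/Vmax. The two points give (1/[S], 1/v) = (1.041, 0.07519) and (0.02833, 0.01179).
Slope = (0.07519 − 0.01179)/(1.041 − 0.02833) = 0.06263; intercept = 0.07519 − 0.06263×1.041 = 0.01002.
Vmax = 1/intercept = 99.8 μmol·min⁻¹; Km = slope × Vmax = 0.06263 × 99.8 = 6.25 µM.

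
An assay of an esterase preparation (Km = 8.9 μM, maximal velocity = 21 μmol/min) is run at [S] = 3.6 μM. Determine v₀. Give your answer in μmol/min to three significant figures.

[S]/(Km+[S]) = 3.6/12.50 = 0.2880, the fractional saturation.
v = 0.2880 × Vmax = 0.2880 × 21 = 6.05 μmol/min.

6.05 μmol/min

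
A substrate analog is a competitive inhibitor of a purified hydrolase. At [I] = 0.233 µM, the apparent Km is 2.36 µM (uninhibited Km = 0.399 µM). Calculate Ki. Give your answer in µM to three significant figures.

0.0474 µM

Competitive: Km,app = α·Km with α = 1 + [I]/Ki.
α = Km,app/Km = 2.36/0.399 = 5.915.
Since α = 1 + [I]/Ki, [I]/Ki = 5.915 − 1 = 4.915 and Ki = 0.233/4.915 = 0.0474 µM.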